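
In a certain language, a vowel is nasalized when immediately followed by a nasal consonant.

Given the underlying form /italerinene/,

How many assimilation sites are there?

/i/ before nasal /n/ → [ĩ]
/e/ before nasal /n/ → [ẽ]
2 segments change.

2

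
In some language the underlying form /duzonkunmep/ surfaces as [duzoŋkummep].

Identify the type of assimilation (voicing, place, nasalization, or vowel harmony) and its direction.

/n/→[ŋ] /n/→[m].
Each target copies a feature from the following segment, so the direction is regressive.

place assimilation, regressive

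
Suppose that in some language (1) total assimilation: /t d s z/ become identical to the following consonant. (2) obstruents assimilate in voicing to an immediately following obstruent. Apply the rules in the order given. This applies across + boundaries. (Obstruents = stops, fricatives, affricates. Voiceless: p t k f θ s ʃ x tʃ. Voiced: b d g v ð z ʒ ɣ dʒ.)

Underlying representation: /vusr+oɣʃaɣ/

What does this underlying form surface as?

Rule 1: /s/ before /r/ → [r] (total assimilation)
After rule 1: vurr+oɣʃaɣ
Rule 2: /ɣ/ before /ʃ/ (voiceless) → [x]

[vurr+oxʃaɣ]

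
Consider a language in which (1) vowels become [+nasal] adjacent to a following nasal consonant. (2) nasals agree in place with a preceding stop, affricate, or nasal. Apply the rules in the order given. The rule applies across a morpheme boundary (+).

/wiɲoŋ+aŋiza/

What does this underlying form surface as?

Rule 1: /i/ before nasal /ɲ/ → [ĩ]
Rule 1: /o/ before nasal /ŋ/ → [õ]
Rule 1: /a/ before nasal /ŋ/ → [ã]
After rule 1: wĩɲõŋ+ãŋiza
Rule 2: no segment meets the rule's conditions; no change.

[wĩɲõŋ+ãŋiza]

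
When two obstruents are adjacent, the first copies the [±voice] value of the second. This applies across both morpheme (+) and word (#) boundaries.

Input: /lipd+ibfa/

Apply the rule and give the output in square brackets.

[libd+ipfa]

/p/ before /d/ (voiced) → [b]
/b/ before /f/ (voiceless) → [p]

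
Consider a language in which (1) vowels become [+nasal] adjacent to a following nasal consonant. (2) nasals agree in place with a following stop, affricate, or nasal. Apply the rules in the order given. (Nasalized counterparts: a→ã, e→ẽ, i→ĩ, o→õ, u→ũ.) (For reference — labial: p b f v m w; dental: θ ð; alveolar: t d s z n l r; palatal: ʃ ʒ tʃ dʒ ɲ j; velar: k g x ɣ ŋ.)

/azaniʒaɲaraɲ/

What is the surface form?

[azãniʒãɲarãɲ]

Rule 1: /a/ before nasal /n/ → [ã]
Rule 1: /a/ before nasal /ɲ/ → [ã]
Rule 1: /a/ before nasal /ɲ/ → [ã]
After rule 1: azãniʒãɲarãɲ
Rule 2: no segment meets the rule's conditions; no change.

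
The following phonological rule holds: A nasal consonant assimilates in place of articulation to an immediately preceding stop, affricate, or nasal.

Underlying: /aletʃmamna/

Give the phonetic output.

/m/ after /tʃ/ (palatal) → [ɲ]
/n/ after /m/ (labial) → [m]

[aletʃɲamma]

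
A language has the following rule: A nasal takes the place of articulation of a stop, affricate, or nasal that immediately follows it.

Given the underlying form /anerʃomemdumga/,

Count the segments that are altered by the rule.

2

/m/ before /d/ (alveolar) → [n]
/m/ before /g/ (velar) → [ŋ]
2 segments change.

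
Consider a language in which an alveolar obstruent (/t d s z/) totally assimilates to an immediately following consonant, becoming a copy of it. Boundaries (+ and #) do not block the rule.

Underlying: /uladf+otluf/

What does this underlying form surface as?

[ulaff+olluf]

/d/ before /f/ → [f] (total assimilation)
/t/ before /l/ → [l] (total assimilation)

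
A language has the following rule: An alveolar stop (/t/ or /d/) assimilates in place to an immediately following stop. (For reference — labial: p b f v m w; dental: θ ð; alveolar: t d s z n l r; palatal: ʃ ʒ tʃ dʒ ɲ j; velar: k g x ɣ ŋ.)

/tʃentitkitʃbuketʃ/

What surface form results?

/t/ before /k/ (velar) → [k]

[tʃentikkitʃbuketʃ]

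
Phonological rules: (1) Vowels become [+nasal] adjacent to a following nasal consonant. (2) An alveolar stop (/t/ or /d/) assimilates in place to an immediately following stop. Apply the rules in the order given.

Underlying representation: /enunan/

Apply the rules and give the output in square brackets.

Rule 1: /e/ before nasal /n/ → [ẽ]
Rule 1: /u/ before nasal /n/ → [ũ]
Rule 1: /a/ before nasal /n/ → [ã]
After rule 1: ẽnũnãn
Rule 2: no segment meets the rule's conditions; no change.

[ẽnũnãn]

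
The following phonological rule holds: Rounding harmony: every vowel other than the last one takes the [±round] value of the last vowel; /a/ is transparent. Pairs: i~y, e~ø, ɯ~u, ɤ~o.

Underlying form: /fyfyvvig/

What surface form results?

[fifivvig]

/y/ harmonizes with /i/ ([-round]) → [i]
/y/ harmonizes with /i/ ([-round]) → [i]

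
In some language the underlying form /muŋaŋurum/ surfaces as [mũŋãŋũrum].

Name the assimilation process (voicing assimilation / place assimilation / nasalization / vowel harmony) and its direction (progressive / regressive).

nasalization, progressive

/u/→[ũ] /a/→[ã] /u/→[ũ].
Each target copies a feature from the preceding segment, so the direction is progressive.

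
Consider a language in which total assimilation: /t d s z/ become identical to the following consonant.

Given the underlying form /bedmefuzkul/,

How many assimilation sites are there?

2

/d/ before /m/ → [m] (total assimilation)
/z/ before /k/ → [k] (total assimilation)
2 segments change.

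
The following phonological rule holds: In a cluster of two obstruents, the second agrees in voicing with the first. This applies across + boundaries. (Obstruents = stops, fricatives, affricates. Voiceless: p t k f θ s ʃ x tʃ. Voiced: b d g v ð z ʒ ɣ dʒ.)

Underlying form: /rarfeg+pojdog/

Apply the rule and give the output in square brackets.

[rarfeg+bojdog]

/p/ after /g/ (voiced) → [b]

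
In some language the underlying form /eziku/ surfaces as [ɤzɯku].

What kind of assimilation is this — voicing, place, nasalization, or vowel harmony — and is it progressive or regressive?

vowel harmony, regressive

/e/→[ɤ] /i/→[ɯ].
Vowels agree with the last vowel, so the harmony is regressive.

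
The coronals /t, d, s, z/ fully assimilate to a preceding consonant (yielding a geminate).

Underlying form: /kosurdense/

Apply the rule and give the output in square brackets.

/d/ after /r/ → [r] (total assimilation)
/s/ after /n/ → [n] (total assimilation)

[kosurrenne]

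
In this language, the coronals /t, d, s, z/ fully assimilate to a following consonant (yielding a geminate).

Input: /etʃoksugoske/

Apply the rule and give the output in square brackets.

/s/ before /k/ → [k] (total assimilation)

[etʃoksugokke]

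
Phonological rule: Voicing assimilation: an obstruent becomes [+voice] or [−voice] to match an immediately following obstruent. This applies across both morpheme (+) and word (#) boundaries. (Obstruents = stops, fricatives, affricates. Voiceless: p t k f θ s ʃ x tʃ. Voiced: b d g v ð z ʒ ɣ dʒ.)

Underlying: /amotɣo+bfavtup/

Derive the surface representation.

/t/ before /ɣ/ (voiced) → [d]
/b/ before /f/ (voiceless) → [p]
/v/ before /t/ (voiceless) → [f]

[amodɣo+pfaftup]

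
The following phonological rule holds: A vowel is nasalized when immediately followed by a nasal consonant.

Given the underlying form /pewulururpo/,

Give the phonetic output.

no segment meets the rule's conditions; no change.

[pewulururpo]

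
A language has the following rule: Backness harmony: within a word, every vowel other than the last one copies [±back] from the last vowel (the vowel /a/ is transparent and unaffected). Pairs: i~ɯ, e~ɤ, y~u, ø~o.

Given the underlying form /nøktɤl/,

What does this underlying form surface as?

/ø/ harmonizes with /ɤ/ ([+back]) → [o]

[noktɤl]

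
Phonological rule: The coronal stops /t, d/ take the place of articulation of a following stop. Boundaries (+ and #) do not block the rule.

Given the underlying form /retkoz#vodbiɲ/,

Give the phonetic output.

/t/ before /k/ (velar) → [k]
/d/ before /b/ (labial) → [b]

[rekkoz#vobbiɲ]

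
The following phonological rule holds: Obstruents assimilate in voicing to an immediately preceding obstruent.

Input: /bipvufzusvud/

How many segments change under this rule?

3

/v/ after /p/ (voiceless) → [f]
/z/ after /f/ (voiceless) → [s]
/v/ after /s/ (voiceless) → [f]
3 segments change.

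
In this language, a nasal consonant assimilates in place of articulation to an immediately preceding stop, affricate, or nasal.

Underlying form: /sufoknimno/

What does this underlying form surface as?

/n/ after /k/ (velar) → [ŋ]
/n/ after /m/ (labial) → [m]

[sufokŋimmo]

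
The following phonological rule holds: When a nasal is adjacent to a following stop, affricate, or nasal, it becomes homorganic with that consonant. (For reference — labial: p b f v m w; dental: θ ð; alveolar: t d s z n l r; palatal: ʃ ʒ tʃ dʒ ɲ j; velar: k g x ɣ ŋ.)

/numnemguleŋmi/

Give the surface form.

[nunneŋgulemmi]

/m/ before /n/ (alveolar) → [n]
/m/ before /g/ (velar) → [ŋ]
/ŋ/ before /m/ (labial) → [m]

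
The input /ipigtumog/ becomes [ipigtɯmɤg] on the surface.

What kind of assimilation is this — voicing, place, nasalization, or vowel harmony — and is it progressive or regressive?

/u/→[ɯ] /o/→[ɤ].
Vowels agree with the first vowel, so the harmony is progressive.

vowel harmony, progressive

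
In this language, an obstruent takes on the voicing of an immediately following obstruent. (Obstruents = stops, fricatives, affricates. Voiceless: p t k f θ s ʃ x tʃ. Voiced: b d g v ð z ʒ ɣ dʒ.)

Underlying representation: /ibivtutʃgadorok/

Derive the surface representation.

/v/ before /t/ (voiceless) → [f]
/tʃ/ before /g/ (voiced) → [dʒ]

[ibiftudʒgadorok]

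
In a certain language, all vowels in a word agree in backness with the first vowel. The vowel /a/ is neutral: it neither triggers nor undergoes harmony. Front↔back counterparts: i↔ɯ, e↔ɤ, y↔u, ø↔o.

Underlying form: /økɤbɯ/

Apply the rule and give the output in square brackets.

[økebi]

/ɤ/ harmonizes with /ø/ ([-back]) → [e]
/ɯ/ harmonizes with /ø/ ([-back]) → [i]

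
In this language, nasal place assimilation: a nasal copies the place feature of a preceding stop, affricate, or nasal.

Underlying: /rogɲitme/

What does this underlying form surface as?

/ɲ/ after /g/ (velar) → [ŋ]
/m/ after /t/ (alveolar) → [n]

[rogŋitne]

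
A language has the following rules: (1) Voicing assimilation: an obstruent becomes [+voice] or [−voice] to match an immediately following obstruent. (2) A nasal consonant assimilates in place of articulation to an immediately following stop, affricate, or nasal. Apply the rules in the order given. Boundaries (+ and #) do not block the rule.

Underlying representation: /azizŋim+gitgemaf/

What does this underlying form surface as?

[azizŋiŋ+gidgemaf]

Rule 1: /t/ before /g/ (voiced) → [d]
After rule 1: azizŋim+gidgemaf
Rule 2: /m/ before /g/ (velar) → [ŋ]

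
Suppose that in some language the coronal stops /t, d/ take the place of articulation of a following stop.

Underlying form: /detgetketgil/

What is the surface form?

[dekgekkekgil]

/t/ before /g/ (velar) → [k]
/t/ before /k/ (velar) → [k]
/t/ before /g/ (velar) → [k]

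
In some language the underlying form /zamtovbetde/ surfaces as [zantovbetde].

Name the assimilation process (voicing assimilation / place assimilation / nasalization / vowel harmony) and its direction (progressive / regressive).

place assimilation, regressive

/m/→[n].
Each target copies a feature from the following segment, so the direction is regressive.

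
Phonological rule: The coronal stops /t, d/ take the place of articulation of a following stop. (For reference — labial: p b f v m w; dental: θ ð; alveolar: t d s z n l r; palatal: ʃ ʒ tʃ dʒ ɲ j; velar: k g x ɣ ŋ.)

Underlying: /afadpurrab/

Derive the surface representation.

/d/ before /p/ (labial) → [b]

[afabpurrab]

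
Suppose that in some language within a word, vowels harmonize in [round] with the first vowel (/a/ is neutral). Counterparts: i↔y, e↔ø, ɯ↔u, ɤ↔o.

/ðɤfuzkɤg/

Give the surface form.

[ðɤfɯzkɤg]

/u/ harmonizes with /ɤ/ ([-round]) → [ɯ]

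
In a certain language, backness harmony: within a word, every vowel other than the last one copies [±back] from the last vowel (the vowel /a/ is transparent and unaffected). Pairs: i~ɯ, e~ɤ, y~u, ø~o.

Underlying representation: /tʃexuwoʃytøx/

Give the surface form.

/u/ harmonizes with /ø/ ([-back]) → [y]
/o/ harmonizes with /ø/ ([-back]) → [ø]

[tʃexywøʃytøx]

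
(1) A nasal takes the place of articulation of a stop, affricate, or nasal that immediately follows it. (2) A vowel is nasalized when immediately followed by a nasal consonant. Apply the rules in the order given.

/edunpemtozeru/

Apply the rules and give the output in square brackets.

Rule 1: /n/ before /p/ (labial) → [m]
Rule 1: /m/ before /t/ (alveolar) → [n]
After rule 1: edumpentozeru
Rule 2: /u/ before nasal /m/ → [ũ]
Rule 2: /e/ before nasal /n/ → [ẽ]

[edũmpẽntozeru]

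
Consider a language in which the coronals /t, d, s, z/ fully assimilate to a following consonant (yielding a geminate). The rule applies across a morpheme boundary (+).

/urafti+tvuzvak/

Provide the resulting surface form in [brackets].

/t/ before /v/ → [v] (total assimilation)
/z/ before /v/ → [v] (total assimilation)

[urafti+vvuvvak]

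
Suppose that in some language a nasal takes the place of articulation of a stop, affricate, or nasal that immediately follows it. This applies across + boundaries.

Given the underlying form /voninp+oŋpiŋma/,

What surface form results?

[vonimp+ompimma]

/n/ before /p/ (labial) → [m]
/ŋ/ before /p/ (labial) → [m]
/ŋ/ before /m/ (labial) → [m]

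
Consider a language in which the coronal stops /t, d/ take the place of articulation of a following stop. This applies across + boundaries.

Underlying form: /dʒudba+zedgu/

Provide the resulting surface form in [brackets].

/d/ before /b/ (labial) → [b]
/d/ before /g/ (velar) → [g]

[dʒubba+zeggu]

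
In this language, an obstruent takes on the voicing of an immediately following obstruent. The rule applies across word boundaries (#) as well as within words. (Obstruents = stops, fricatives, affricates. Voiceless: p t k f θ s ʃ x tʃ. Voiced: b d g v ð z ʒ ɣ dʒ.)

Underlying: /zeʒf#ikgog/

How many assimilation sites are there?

/ʒ/ before /f/ (voiceless) → [ʃ]
/k/ before /g/ (voiced) → [g]
2 segments change.

2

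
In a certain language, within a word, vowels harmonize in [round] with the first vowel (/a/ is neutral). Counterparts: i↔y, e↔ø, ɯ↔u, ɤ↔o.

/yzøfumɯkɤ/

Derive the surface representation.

/ɯ/ harmonizes with /y/ ([+round]) → [u]
/ɤ/ harmonizes with /y/ ([+round]) → [o]

[yzøfumuko]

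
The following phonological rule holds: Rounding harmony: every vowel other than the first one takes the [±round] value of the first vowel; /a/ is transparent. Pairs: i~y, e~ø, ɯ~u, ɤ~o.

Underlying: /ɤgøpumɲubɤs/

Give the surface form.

/ø/ harmonizes with /ɤ/ ([-round]) → [e]
/u/ harmonizes with /ɤ/ ([-round]) → [ɯ]
/u/ harmonizes with /ɤ/ ([-round]) → [ɯ]

[ɤgepɯmɲɯbɤs]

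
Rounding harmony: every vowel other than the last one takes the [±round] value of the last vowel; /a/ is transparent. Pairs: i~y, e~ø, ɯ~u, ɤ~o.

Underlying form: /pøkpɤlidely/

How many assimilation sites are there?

3

/ɤ/ harmonizes with /y/ ([+round]) → [o]
/i/ harmonizes with /y/ ([+round]) → [y]
/e/ harmonizes with /y/ ([+round]) → [ø]
3 segments change.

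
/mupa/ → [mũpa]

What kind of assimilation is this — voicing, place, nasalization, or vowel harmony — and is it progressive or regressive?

nasalization, progressive

/u/→[ũ].
Each target copies a feature from the preceding segment, so the direction is progressive.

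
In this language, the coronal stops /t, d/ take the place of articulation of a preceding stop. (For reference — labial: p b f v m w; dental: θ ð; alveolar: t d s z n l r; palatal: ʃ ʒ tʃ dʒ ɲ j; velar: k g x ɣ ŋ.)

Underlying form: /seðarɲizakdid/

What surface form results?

[seðarɲizakgid]

/d/ after /k/ (velar) → [g]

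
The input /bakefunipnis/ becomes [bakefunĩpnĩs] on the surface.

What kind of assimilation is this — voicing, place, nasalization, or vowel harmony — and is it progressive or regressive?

nasalization, progressive

/i/→[ĩ] /i/→[ĩ].
Each target copies a feature from the preceding segment, so the direction is progressive.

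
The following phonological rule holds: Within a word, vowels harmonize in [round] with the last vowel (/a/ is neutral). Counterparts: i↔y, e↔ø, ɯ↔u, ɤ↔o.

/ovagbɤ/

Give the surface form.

[ɤvagbɤ]

/o/ harmonizes with /ɤ/ ([-round]) → [ɤ]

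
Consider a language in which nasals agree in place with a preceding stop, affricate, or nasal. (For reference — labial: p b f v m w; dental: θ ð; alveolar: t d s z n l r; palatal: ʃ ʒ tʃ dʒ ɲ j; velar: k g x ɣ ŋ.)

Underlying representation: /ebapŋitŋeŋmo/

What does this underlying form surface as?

/ŋ/ after /p/ (labial) → [m]
/ŋ/ after /t/ (alveolar) → [n]
/m/ after /ŋ/ (velar) → [ŋ]

[ebapmitneŋŋo]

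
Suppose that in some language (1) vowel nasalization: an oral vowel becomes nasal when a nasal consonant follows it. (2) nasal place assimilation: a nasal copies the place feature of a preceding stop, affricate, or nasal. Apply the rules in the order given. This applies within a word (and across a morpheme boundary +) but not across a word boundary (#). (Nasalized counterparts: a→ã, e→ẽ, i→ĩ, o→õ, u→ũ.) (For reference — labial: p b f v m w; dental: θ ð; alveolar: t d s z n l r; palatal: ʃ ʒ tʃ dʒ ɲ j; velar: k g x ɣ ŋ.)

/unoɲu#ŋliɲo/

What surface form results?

[ũnõɲu#ŋlĩɲo]

Rule 1: /u/ before nasal /n/ → [ũ]
Rule 1: /o/ before nasal /ɲ/ → [õ]
Rule 1: /i/ before nasal /ɲ/ → [ĩ]
After rule 1: ũnõɲu#ŋlĩɲo
Rule 2: no segment meets the rule's conditions; no change.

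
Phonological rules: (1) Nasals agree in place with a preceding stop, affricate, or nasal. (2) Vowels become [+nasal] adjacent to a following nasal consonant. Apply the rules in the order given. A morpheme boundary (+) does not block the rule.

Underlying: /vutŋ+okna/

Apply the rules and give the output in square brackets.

[vutn+okŋa]

Rule 1: /ŋ/ after /t/ (alveolar) → [n]
Rule 1: /n/ after /k/ (velar) → [ŋ]
After rule 1: vutn+okŋa
Rule 2: no segment meets the rule's conditions; no change.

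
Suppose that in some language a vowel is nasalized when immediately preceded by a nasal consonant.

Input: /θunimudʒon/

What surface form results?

[θunĩmũdʒon]

/i/ after nasal /n/ → [ĩ]
/u/ after nasal /m/ → [ũ]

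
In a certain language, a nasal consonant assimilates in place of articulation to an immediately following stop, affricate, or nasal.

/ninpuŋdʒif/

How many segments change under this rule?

/n/ before /p/ (labial) → [m]
/ŋ/ before /dʒ/ (palatal) → [ɲ]
2 segments change.

2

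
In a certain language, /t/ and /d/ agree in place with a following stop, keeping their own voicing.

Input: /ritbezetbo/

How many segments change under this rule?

2

/t/ before /b/ (labial) → [p]
/t/ before /b/ (labial) → [p]
2 segments change.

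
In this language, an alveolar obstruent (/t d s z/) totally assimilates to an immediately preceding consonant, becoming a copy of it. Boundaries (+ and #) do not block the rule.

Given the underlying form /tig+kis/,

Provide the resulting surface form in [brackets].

no segment meets the rule's conditions; no change.

[tig+kis]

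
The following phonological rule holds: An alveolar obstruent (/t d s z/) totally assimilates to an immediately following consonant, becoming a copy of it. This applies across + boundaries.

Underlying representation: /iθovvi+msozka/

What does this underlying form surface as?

[iθovvi+msokka]

/z/ before /k/ → [k] (total assimilation)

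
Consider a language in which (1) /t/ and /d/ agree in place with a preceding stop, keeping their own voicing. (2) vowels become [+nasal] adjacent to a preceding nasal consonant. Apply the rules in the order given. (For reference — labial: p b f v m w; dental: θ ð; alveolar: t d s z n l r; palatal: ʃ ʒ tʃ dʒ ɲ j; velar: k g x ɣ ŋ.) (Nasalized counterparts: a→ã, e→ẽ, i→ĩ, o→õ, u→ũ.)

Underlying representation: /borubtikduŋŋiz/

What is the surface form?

Rule 1: /t/ after /b/ (labial) → [p]
Rule 1: /d/ after /k/ (velar) → [g]
After rule 1: borubpikguŋŋiz
Rule 2: /i/ after nasal /ŋ/ → [ĩ]

[borubpikguŋŋĩz]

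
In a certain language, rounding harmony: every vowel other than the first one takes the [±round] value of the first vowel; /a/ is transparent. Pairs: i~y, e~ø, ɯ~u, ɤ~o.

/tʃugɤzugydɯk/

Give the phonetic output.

[tʃugozugyduk]

/ɤ/ harmonizes with /u/ ([+round]) → [o]
/ɯ/ harmonizes with /u/ ([+round]) → [u]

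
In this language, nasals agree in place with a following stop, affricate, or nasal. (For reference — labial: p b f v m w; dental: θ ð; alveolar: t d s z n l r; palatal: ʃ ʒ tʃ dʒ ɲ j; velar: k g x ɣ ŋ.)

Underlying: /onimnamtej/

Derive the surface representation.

/m/ before /n/ (alveolar) → [n]
/m/ before /t/ (alveolar) → [n]

[oninnantej]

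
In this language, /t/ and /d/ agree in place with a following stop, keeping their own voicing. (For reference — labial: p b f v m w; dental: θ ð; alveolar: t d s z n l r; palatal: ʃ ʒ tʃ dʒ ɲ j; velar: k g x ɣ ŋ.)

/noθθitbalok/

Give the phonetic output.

/t/ before /b/ (labial) → [p]

[noθθipbalok]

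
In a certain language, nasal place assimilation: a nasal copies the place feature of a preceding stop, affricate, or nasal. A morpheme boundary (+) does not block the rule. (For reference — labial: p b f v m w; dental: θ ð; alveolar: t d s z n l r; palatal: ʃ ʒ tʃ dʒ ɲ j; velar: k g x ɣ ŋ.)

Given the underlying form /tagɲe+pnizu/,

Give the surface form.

[tagŋe+pmizu]

/ɲ/ after /g/ (velar) → [ŋ]
/n/ after /p/ (labial) → [m]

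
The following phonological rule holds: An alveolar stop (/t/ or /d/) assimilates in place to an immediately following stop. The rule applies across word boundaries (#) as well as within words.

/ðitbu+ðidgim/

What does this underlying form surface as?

/t/ before /b/ (labial) → [p]
/d/ before /g/ (velar) → [g]

[ðipbu+ðiggim]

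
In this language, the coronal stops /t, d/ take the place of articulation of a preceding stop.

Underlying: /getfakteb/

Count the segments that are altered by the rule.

/t/ after /k/ (velar) → [k]
1 segment changes.

1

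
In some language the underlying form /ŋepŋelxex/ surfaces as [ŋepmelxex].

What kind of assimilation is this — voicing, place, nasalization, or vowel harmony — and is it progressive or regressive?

place assimilation, progressive

/ŋ/→[m].
Each target copies a feature from the preceding segment, so the direction is progressive.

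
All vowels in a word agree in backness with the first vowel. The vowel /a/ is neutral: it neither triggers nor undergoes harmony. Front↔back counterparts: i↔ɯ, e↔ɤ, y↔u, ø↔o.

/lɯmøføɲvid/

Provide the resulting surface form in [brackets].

[lɯmofoɲvɯd]

/ø/ harmonizes with /ɯ/ ([+back]) → [o]
/ø/ harmonizes with /ɯ/ ([+back]) → [o]
/i/ harmonizes with /ɯ/ ([+back]) → [ɯ]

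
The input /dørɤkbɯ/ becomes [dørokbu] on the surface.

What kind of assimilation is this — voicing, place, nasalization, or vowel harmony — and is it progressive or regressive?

/ɤ/→[o] /ɯ/→[u].
Vowels agree with the first vowel, so the harmony is progressive.

vowel harmony, progressive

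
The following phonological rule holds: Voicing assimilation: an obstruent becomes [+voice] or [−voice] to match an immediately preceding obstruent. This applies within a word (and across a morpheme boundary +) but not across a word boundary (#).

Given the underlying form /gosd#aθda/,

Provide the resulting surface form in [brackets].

/d/ after /s/ (voiceless) → [t]
/d/ after /θ/ (voiceless) → [t]

[gost#aθta]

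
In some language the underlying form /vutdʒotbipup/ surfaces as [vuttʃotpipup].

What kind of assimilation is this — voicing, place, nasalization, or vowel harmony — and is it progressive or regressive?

voicing assimilation, progressive

/dʒ/→[tʃ] /b/→[p].
Each target copies a feature from the preceding segment, so the direction is progressive.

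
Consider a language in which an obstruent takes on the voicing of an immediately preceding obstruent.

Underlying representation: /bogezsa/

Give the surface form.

/s/ after /z/ (voiced) → [z]

[bogezza]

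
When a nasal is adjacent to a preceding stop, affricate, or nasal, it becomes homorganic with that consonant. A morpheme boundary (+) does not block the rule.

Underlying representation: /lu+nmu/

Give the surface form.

/m/ after /n/ (alveolar) → [n]

[lu+nnu]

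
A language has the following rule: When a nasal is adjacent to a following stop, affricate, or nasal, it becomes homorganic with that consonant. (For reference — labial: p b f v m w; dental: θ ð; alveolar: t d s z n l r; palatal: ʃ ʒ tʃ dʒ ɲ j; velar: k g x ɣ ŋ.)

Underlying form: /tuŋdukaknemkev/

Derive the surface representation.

/ŋ/ before /d/ (alveolar) → [n]
/m/ before /k/ (velar) → [ŋ]

[tundukakneŋkev]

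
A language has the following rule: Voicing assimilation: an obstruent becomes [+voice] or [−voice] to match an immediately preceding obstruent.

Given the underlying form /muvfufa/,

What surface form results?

[muvvufa]

/f/ after /v/ (voiced) → [v]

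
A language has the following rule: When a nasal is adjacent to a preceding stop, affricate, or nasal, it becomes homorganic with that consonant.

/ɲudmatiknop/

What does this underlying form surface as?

[ɲudnatikŋop]

/m/ after /d/ (alveolar) → [n]
/n/ after /k/ (velar) → [ŋ]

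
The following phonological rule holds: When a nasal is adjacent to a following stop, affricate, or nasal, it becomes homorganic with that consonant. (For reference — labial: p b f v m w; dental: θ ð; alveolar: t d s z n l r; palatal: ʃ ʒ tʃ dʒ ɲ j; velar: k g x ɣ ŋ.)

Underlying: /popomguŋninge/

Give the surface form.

[popoŋgunniŋge]

/m/ before /g/ (velar) → [ŋ]
/ŋ/ before /n/ (alveolar) → [n]
/n/ before /g/ (velar) → [ŋ]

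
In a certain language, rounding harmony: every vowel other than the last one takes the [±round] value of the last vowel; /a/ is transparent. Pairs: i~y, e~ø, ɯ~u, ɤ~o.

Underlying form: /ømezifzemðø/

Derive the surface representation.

/e/ harmonizes with /ø/ ([+round]) → [ø]
/i/ harmonizes with /ø/ ([+round]) → [y]
/e/ harmonizes with /ø/ ([+round]) → [ø]

[ømøzyfzømðø]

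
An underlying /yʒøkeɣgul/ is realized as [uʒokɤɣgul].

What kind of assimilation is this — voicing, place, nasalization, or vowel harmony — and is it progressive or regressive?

vowel harmony, regressive

/y/→[u] /ø/→[o] /e/→[ɤ].
Vowels agree with the last vowel, so the harmony is regressive.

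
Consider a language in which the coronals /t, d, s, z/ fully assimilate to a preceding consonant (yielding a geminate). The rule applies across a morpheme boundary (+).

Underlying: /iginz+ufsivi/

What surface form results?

/z/ after /n/ → [n] (total assimilation)
/s/ after /f/ → [f] (total assimilation)

[iginn+uffivi]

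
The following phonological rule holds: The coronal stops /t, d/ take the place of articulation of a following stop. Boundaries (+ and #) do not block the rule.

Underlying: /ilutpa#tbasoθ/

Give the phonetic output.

[iluppa#pbasoθ]

/t/ before /p/ (labial) → [p]
/t/ before /b/ (labial) → [p]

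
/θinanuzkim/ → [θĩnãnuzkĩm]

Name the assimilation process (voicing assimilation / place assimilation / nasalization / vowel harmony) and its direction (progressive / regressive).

nasalization, regressive

/i/→[ĩ] /a/→[ã] /i/→[ĩ].
Each target copies a feature from the following segment, so the direction is regressive.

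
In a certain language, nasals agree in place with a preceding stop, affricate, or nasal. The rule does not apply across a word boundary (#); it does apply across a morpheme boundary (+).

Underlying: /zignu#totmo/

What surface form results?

[zigŋu#totno]

/n/ after /g/ (velar) → [ŋ]
/m/ after /t/ (alveolar) → [n]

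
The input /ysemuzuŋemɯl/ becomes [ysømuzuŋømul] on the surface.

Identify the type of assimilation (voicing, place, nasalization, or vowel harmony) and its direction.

/e/→[ø] /e/→[ø] /ɯ/→[u].
Vowels agree with the first vowel, so the harmony is progressive.

vowel harmony, progressive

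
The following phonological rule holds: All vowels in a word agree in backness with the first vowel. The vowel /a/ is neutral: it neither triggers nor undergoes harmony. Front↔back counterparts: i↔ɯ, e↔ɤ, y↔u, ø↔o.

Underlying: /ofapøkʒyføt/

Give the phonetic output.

[ofapokʒufot]

/ø/ harmonizes with /o/ ([+back]) → [o]
/y/ harmonizes with /o/ ([+back]) → [u]
/ø/ harmonizes with /o/ ([+back]) → [o]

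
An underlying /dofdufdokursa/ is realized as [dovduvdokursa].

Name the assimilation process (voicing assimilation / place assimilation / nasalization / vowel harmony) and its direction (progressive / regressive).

/f/→[v] /f/→[v].
Each target copies a feature from the following segment, so the direction is regressive.

voicing assimilation, regressive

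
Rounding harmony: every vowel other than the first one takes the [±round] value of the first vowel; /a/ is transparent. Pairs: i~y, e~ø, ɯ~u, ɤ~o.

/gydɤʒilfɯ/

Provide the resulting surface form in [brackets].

[gydoʒylfu]

/ɤ/ harmonizes with /y/ ([+round]) → [o]
/i/ harmonizes with /y/ ([+round]) → [y]
/ɯ/ harmonizes with /y/ ([+round]) → [u]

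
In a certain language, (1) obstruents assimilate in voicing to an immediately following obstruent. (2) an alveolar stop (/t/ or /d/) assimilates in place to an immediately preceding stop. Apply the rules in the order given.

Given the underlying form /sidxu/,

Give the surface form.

Rule 1: /d/ before /x/ (voiceless) → [t]
After rule 1: sitxu
Rule 2: no segment meets the rule's conditions; no change.

[sitxu]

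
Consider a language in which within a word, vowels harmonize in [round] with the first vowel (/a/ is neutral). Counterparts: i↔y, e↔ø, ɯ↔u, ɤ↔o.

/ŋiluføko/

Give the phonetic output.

/u/ harmonizes with /i/ ([-round]) → [ɯ]
/ø/ harmonizes with /i/ ([-round]) → [e]
/o/ harmonizes with /i/ ([-round]) → [ɤ]

[ŋilɯfekɤ]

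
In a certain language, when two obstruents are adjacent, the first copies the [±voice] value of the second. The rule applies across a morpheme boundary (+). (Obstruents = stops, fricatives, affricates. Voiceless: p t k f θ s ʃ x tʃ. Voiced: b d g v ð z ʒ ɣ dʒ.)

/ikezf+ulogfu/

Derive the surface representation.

[ikesf+ulokfu]

/z/ before /f/ (voiceless) → [s]
/g/ before /f/ (voiceless) → [k]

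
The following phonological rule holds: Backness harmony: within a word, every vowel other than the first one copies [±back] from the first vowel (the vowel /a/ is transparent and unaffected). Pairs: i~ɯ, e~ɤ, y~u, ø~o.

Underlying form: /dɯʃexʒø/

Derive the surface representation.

/e/ harmonizes with /ɯ/ ([+back]) → [ɤ]
/ø/ harmonizes with /ɯ/ ([+back]) → [o]

[dɯʃɤxʒo]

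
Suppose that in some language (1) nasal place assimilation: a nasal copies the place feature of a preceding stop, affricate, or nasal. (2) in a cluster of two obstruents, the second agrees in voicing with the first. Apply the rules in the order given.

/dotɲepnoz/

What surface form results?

Rule 1: /ɲ/ after /t/ (alveolar) → [n]
Rule 1: /n/ after /p/ (labial) → [m]
After rule 1: dotnepmoz
Rule 2: no segment meets the rule's conditions; no change.

[dotnepmoz]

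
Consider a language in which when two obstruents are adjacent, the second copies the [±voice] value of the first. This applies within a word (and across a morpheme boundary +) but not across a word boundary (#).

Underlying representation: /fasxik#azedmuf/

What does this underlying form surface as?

[fasxik#azedmuf]

no segment meets the rule's conditions; no change.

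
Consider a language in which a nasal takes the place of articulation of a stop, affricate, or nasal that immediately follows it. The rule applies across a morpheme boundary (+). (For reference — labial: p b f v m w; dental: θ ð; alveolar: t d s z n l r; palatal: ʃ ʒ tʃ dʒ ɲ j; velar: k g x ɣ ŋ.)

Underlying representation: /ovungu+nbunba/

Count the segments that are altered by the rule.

3

/n/ before /g/ (velar) → [ŋ]
/n/ before /b/ (labial) → [m]
/n/ before /b/ (labial) → [m]
3 segments change.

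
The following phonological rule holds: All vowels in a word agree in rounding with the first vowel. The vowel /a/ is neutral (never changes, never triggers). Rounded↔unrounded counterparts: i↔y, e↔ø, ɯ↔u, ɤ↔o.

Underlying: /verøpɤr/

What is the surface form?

/ø/ harmonizes with /e/ ([-round]) → [e]

[verepɤr]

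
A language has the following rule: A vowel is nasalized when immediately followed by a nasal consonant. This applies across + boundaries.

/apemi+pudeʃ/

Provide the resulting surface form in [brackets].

[apẽmi+pudeʃ]

/e/ before nasal /m/ → [ẽ]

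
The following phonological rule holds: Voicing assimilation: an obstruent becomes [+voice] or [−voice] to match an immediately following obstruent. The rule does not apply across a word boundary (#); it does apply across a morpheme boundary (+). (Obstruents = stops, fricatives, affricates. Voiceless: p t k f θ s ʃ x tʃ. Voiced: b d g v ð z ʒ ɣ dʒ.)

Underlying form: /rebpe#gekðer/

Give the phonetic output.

/b/ before /p/ (voiceless) → [p]
/k/ before /ð/ (voiced) → [g]

[reppe#gegðer]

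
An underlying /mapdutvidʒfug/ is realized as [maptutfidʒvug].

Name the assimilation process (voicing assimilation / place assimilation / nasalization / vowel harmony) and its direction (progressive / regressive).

voicing assimilation, progressive

/d/→[t] /v/→[f] /f/→[v].
Each target copies a feature from the preceding segment, so the direction is progressive.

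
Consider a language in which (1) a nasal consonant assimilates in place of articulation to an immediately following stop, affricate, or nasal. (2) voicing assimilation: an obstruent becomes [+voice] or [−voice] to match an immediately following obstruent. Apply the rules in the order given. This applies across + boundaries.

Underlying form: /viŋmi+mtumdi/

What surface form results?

[vimmi+ntundi]

Rule 1: /ŋ/ before /m/ (labial) → [m]
Rule 1: /m/ before /t/ (alveolar) → [n]
Rule 1: /m/ before /d/ (alveolar) → [n]
After rule 1: vimmi+ntundi
Rule 2: no segment meets the rule's conditions; no change.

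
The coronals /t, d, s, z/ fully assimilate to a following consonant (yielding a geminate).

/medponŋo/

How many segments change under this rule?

/d/ before /p/ → [p] (total assimilation)
1 segment changes.

1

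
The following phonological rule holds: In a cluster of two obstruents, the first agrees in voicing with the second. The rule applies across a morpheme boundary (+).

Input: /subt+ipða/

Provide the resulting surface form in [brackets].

[supt+ibða]

/b/ before /t/ (voiceless) → [p]
/p/ before /ð/ (voiced) → [b]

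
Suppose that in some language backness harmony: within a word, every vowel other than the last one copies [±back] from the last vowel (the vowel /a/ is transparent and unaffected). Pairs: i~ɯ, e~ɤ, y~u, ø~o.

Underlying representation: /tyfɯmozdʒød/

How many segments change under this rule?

/ɯ/ harmonizes with /ø/ ([-back]) → [i]
/o/ harmonizes with /ø/ ([-back]) → [ø]
2 segments change.

2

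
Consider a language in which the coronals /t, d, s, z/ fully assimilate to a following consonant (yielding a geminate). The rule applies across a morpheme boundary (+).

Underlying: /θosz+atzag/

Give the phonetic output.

/s/ before /z/ → [z] (total assimilation)
/t/ before /z/ → [z] (total assimilation)

[θozz+azzag]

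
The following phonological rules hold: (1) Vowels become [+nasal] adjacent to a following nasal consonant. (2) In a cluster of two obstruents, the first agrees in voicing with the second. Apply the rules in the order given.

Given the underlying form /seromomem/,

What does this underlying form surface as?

Rule 1: /o/ before nasal /m/ → [õ]
Rule 1: /o/ before nasal /m/ → [õ]
Rule 1: /e/ before nasal /m/ → [ẽ]
After rule 1: serõmõmẽm
Rule 2: no segment meets the rule's conditions; no change.

[serõmõmẽm]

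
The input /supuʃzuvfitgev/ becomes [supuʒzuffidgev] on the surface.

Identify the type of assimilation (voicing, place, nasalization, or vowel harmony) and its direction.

/ʃ/→[ʒ] /v/→[f] /t/→[d].
Each target copies a feature from the following segment, so the direction is regressive.

voicing assimilation, regressive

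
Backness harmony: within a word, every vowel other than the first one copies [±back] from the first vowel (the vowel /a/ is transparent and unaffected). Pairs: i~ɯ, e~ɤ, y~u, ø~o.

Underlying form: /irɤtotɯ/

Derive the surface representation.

[iretøti]

/ɤ/ harmonizes with /i/ ([-back]) → [e]
/o/ harmonizes with /i/ ([-back]) → [ø]
/ɯ/ harmonizes with /i/ ([-back]) → [i]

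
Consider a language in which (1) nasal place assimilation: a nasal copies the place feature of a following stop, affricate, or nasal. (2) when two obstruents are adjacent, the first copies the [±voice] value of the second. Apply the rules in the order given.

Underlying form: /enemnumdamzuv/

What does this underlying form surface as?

Rule 1: /m/ before /n/ (alveolar) → [n]
Rule 1: /m/ before /d/ (alveolar) → [n]
After rule 1: enennundamzuv
Rule 2: no segment meets the rule's conditions; no change.

[enennundamzuv]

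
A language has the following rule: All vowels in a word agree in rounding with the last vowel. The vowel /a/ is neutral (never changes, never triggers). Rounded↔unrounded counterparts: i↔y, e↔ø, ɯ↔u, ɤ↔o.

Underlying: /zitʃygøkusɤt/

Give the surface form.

[zitʃigekɯsɤt]

/y/ harmonizes with /ɤ/ ([-round]) → [i]
/ø/ harmonizes with /ɤ/ ([-round]) → [e]
/u/ harmonizes with /ɤ/ ([-round]) → [ɯ]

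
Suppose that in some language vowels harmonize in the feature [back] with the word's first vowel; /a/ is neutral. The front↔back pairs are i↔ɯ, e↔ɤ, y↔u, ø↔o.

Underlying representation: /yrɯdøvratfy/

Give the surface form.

[yridøvratfy]

/ɯ/ harmonizes with /y/ ([-back]) → [i]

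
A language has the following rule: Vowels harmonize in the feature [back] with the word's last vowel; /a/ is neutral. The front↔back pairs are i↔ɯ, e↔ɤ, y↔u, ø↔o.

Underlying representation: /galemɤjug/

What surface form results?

[galɤmɤjug]

/e/ harmonizes with /u/ ([+back]) → [ɤ]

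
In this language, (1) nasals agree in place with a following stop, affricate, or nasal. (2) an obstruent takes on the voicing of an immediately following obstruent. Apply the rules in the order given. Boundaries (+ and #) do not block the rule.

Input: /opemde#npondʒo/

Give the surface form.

[opende#mpoɲdʒo]

Rule 1: /m/ before /d/ (alveolar) → [n]
Rule 1: /n/ before /p/ (labial) → [m]
Rule 1: /n/ before /dʒ/ (palatal) → [ɲ]
After rule 1: opende#mpoɲdʒo
Rule 2: no segment meets the rule's conditions; no change.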